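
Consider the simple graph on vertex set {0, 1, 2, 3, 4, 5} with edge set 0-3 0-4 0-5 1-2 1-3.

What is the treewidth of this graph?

A width-1 tree decomposition is:
Bags: B1 = {0, 3}  B2 = {0, 4}  B3 = {1, 3}  B4 = {1, 2}  B5 = {0, 5}
Tree: B1–B2, B1–B3, B3–B4, B1–B5
Every bag has size at most 2, so the width is 2 − 1 = 1 and tw(G) ≤ 1. Any graph with an edge has treewidth ≥ 1, and G has the edge 0–3. The upper and lower bounds meet at 1, so that is the treewidth.

1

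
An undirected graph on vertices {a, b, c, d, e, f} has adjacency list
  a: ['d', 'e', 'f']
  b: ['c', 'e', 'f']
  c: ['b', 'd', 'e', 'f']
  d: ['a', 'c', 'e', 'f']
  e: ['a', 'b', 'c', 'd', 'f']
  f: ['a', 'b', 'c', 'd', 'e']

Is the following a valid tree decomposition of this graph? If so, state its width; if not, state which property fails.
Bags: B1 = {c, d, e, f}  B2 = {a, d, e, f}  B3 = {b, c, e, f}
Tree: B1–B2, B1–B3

Vertex coverage: the bags together contain {a, b, c, d, e, f}, the full vertex set. Edge coverage: each edge of G has both endpoints in at least one bag. Running intersection: for every vertex, the bags containing it form a connected subtree. All three properties hold, so this is a valid tree decomposition of width max|bag| − 1 = 3, and hence tw(G) ≤ 3.

Yes; width 3.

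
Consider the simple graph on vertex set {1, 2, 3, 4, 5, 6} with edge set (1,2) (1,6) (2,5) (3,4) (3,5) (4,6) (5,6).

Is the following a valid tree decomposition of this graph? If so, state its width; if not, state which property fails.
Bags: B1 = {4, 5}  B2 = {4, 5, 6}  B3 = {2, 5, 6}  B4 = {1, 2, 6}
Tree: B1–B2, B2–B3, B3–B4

A tree decomposition must satisfy three properties: every vertex lies in some bag; for every edge, both endpoints lie together in some bag; and for every vertex, the bags containing it form a connected subtree. Here vertex 3 appears in no bag, so the decomposition is invalid.

No — vertex 3 appears in no bag.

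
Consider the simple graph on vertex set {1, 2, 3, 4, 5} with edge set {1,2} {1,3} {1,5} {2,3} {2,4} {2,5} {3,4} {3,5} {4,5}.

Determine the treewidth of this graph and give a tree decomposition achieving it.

Each bag holds 4 vertices, so the decomposition has width 3, which upper-bounds the treewidth. For the lower bound, the 4 vertices {1, 2, 3, 5} are pairwise adjacent, and any tree decomposition puts a clique entirely inside one bag — forcing width ≥ 3. Therefore the treewidth is 3.

Treewidth 3.
One such decomposition:
Bags: B1 = {1, 2, 3, 5}  B2 = {2, 3, 4, 5}
Tree: B1–B2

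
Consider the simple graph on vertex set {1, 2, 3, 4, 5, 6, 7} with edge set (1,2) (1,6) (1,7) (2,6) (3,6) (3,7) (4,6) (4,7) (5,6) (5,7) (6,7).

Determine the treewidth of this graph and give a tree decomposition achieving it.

Treewidth 2.
One such decomposition:
Bags: B1 = {5, 6, 7}  B2 = {1, 6, 7}  B3 = {4, 6, 7}  B4 = {3, 6, 7}  B5 = {1, 2, 6}
Tree: B1–B2, B2–B3, B2–B4, B2–B5

Each bag holds 3 vertices, so the decomposition has width 2, which upper-bounds the treewidth. On the other hand G contains the 3-clique {1, 2, 6}. A clique must lie in a single bag of any decomposition, so no decomposition can have width below 2. The upper and lower bounds meet at 2, so that is the treewidth.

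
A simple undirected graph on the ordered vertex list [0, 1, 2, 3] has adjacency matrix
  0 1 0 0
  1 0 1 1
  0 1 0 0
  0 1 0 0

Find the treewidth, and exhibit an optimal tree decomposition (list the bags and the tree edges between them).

Treewidth 1.
One optimal decomposition is:
Bags: B1 = {1, 3}  B2 = {0, 1}  B3 = {1, 2}
Tree: B1–B2, B1–B3

The largest bag has 2 vertices, giving width 1; this decomposition certifies tw(G) ≤ 1. G has an edge, so its treewidth is at least 1. Combining the bounds, tw(G) = 1.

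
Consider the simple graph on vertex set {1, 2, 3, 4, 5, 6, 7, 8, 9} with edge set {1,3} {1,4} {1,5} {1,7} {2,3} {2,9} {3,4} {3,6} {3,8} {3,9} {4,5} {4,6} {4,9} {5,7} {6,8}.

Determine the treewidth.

2

A width-2 tree decomposition is:
Bags: B1 = {3, 4, 6}  B2 = {3, 4, 9}  B3 = {1, 3, 4}  B4 = {1, 4, 5}  B5 = {2, 3, 9}  B6 = {3, 6, 8}  B7 = {1, 5, 7}
Tree: B1–B2, B1–B3, B3–B4, B2–B5, B1–B6, B4–B7
Every bag has size at most 3, so the width is 3 − 1 = 2 and tw(G) ≤ 2. For the lower bound, the 3 vertices {3, 6, 8} are pairwise adjacent, and any tree decomposition puts a clique entirely inside one bag — forcing width ≥ 2. Hence tw(G) = 2 exactly.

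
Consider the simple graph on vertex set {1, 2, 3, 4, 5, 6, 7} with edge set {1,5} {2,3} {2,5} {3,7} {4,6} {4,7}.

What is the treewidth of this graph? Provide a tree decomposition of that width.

Treewidth 1.
Bags: B1 = {1, 5}  B2 = {2, 5}  B3 = {2, 3}  B4 = {3, 7}  B5 = {4, 7}  B6 = {4, 6}
Tree: B1–B2, B2–B3, B3–B4, B4–B5, B5–B6

Each bag holds 2 vertices, so the decomposition has width 1, which upper-bounds the treewidth. Any graph with an edge has treewidth ≥ 1, and G has the edge 1–5. Therefore the treewidth is 1.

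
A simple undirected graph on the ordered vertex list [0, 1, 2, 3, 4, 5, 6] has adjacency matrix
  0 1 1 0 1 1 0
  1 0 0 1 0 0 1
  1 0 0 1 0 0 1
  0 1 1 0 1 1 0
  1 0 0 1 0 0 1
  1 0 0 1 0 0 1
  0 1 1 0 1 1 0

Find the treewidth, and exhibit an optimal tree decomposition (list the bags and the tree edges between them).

Treewidth 3.
One optimal decomposition is:
Bags: B1 = {0, 2, 3, 6}  B2 = {0, 3, 4, 6}  B3 = {0, 3, 5, 6}  B4 = {0, 1, 3, 6}
Tree: B1–B2, B2–B3, B3–B4

The largest bag has 4 vertices, giving width 3; this decomposition certifies tw(G) ≤ 3. For the lower bound: the 4 vertex sets {0,2}, {3,4}, {6}, {5} are disjoint, each induces a connected subgraph, and every pair is joined by at least one edge of G. Contracting each set to a single vertex therefore yields K_{4} as a minor, and since treewidth is minor-monotone, tw(G) ≥ tw(K_{4}) = 3. The upper and lower bounds meet at 3, so that is the treewidth.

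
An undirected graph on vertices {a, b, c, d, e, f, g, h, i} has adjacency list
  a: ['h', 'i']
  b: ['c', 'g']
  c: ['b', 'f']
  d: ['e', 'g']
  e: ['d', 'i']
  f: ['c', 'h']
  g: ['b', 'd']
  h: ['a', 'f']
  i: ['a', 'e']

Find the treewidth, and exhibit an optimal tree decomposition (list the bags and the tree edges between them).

Each bag holds 3 vertices, so the decomposition has width 2, which upper-bounds the treewidth. For the lower bound, G contains the cycle c–b–g–d–e–i–a–h–f–c, so G is not a forest; only forests have treewidth ≤ 1, hence tw(G) ≥ 2. The upper and lower bounds meet at 2, so that is the treewidth.

Treewidth 2.
One optimal decomposition is:
Bags: B1 = {b, c, g}  B2 = {c, d, g}  B3 = {c, d, e}  B4 = {c, e, i}  B5 = {a, c, i}  B6 = {a, c, h}  B7 = {c, f, h}
Tree: B1–B2, B2–B3, B3–B4, B4–B5, B5–B6, B6–B7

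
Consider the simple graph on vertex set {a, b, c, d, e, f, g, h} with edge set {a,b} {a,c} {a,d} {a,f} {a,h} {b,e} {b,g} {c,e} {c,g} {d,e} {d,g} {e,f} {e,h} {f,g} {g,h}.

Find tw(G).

A width-3 tree decomposition is:
Bags: B1 = {a, e, g, h}  B2 = {a, d, e, g}  B3 = {a, e, f, g}  B4 = {a, b, e, g}  B5 = {a, c, e, g}
Tree: B1–B2, B2–B3, B3–B4, B4–B5
Each bag holds 4 vertices, so the decomposition has width 3, which upper-bounds the treewidth. For the lower bound: the 4 vertex sets {e,h}, {a,d}, {g}, {f} are disjoint, each induces a connected subgraph, and every pair is joined by at least one edge of G. Contracting each set to a single vertex therefore yields K_{4} as a minor, and since treewidth is minor-monotone, tw(G) ≥ tw(K_{4}) = 3. Combining the bounds, tw(G) = 3.

3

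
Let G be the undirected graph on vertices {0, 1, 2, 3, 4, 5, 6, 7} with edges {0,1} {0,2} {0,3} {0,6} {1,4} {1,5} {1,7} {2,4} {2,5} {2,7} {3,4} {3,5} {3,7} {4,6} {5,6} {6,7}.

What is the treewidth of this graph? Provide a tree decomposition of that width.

The largest bag has 5 vertices, giving width 4; this decomposition certifies tw(G) ≤ 4. For the lower bound: the 5 vertex sets {4,6}, {2,7}, {1,5}, {0}, {3} are disjoint, each induces a connected subgraph, and every pair is joined by at least one edge of G. Contracting each set to a single vertex therefore yields K_{5} as a minor, and since treewidth is minor-monotone, tw(G) ≥ tw(K_{5}) = 4. The upper and lower bounds meet at 4, so that is the treewidth.

Treewidth 4.
Bags: B1 = {0, 4, 5, 6, 7}  B2 = {0, 2, 4, 5, 7}  B3 = {0, 1, 4, 5, 7}  B4 = {0, 3, 4, 5, 7}
Tree: B1–B2, B2–B3, B3–B4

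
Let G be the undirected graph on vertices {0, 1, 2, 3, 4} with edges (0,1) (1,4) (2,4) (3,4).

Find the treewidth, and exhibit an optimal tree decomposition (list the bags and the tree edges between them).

Treewidth 1.
Bags: B1 = {3, 4}  B2 = {2, 4}  B3 = {1, 4}  B4 = {0, 1}
Tree: B1–B2, B1–B3, B3–B4

The largest bag has 2 vertices, giving width 1; this decomposition certifies tw(G) ≤ 1. Since G has at least one edge (e.g. 4–3), it is not an edgeless graph, so tw(G) ≥ 1. Hence tw(G) = 1 exactly.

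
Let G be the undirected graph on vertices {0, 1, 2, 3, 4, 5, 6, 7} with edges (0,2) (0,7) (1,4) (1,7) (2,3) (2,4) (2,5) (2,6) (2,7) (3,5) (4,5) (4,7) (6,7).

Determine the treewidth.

2

A width-2 tree decomposition is:
Bags: B1 = {1, 4, 7}  B2 = {2, 4, 7}  B3 = {2, 6, 7}  B4 = {0, 2, 7}  B5 = {2, 4, 5}  B6 = {2, 3, 5}
Tree: B1–B2, B2–B3, B3–B4, B2–B5, B5–B6
The largest bag has 3 vertices, giving width 2; this decomposition certifies tw(G) ≤ 2. For the lower bound, the 3 vertices {1, 4, 7} are pairwise adjacent, and any tree decomposition puts a clique entirely inside one bag — forcing width ≥ 2. Hence tw(G) = 2 exactly.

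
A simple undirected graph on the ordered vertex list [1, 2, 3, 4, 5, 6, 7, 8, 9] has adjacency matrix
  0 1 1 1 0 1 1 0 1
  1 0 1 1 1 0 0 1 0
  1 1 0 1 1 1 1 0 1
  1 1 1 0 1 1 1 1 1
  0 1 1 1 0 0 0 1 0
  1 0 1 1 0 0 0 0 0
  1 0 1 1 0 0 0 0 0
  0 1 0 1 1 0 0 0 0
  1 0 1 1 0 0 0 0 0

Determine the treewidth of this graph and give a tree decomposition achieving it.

The largest bag has 4 vertices, giving width 3; this decomposition certifies tw(G) ≤ 3. For the lower bound, the 4 vertices {2, 4, 5, 8} are pairwise adjacent, and any tree decomposition puts a clique entirely inside one bag — forcing width ≥ 3. The upper and lower bounds meet at 3, so that is the treewidth.

Treewidth 3.
One optimal decomposition is:
Bags: B1 = {2, 3, 4, 5}  B2 = {1, 2, 3, 4}  B3 = {1, 3, 4, 6}  B4 = {2, 4, 5, 8}  B5 = {1, 3, 4, 9}  B6 = {1, 3, 4, 7}
Tree: B1–B2, B2–B3, B1–B4, B3–B5, B2–B6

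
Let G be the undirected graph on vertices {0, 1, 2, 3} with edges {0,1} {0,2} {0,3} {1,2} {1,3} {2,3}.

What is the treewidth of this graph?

A width-3 tree decomposition is:
Bags: B1 = {0, 1, 2, 3}
Tree: (single bag)
With just one bag of size 4, the width is 4 − 1 = 3, so tw(G) ≤ 3. On the other hand G contains the 4-clique {0, 1, 2, 3}. A clique must lie in a single bag of any decomposition, so no decomposition can have width below 3. The upper and lower bounds meet at 3, so that is the treewidth.

3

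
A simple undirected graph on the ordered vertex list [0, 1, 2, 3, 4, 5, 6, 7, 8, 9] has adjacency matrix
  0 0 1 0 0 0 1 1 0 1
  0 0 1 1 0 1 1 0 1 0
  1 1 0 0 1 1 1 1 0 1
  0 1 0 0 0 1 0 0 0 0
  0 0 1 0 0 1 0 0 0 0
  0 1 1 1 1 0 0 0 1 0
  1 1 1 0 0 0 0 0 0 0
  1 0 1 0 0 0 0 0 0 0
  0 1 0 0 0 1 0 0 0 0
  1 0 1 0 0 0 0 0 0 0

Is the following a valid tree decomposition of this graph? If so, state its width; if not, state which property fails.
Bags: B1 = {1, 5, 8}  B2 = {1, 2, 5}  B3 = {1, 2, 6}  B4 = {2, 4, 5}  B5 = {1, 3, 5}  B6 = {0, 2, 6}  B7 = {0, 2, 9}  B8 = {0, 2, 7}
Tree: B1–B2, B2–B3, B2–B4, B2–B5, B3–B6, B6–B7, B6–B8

Yes; width 2.

Vertex coverage: the bags together contain {0, 1, 2, 3, 4, 5, 6, 7, 8, 9}, the full vertex set. Edge coverage: each edge of G has both endpoints in at least one bag. Running intersection: for every vertex, the bags containing it form a connected subtree. All three properties hold, so this is a valid tree decomposition of width max|bag| − 1 = 2, and hence tw(G) ≤ 2.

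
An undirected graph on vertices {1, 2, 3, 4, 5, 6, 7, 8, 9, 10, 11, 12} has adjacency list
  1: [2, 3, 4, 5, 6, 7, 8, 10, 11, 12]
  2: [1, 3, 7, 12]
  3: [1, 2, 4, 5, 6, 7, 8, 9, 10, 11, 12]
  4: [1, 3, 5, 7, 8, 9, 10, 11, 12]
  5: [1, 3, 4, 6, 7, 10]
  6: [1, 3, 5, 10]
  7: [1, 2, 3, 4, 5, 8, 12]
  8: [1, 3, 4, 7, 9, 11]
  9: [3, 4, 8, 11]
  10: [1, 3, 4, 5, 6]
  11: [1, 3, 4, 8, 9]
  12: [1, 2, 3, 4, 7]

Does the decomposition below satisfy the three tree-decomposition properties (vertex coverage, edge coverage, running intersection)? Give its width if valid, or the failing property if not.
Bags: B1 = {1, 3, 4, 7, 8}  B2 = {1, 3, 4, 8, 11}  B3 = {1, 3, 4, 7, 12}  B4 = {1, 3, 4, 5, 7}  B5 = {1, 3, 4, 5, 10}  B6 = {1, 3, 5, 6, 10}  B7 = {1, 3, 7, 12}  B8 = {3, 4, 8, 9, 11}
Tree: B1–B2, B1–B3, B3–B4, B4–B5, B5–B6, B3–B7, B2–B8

No — vertex 2 appears in no bag.

A tree decomposition must satisfy three properties: every vertex lies in some bag; for every edge, both endpoints lie together in some bag; and for every vertex, the bags containing it form a connected subtree. Here vertex 2 appears in no bag, so the decomposition is invalid.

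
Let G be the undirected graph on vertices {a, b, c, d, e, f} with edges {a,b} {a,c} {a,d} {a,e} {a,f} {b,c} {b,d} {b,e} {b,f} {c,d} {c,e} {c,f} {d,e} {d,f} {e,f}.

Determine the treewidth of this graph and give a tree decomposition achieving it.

Treewidth 5.
One such decomposition:
Bags: B1 = {a, b, c, d, e, f}
Tree: (single bag)

With just one bag of size 6, the width is 6 − 1 = 5, so tw(G) ≤ 5. For the lower bound, the 6 vertices {a, b, c, d, e, f} are pairwise adjacent, and any tree decomposition puts a clique entirely inside one bag — forcing width ≥ 5. Combining the bounds, tw(G) = 5.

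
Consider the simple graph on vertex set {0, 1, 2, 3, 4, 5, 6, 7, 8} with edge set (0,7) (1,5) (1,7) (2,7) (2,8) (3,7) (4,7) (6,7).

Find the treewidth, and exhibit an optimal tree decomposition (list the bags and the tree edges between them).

Treewidth 1.
Bags: B1 = {0, 7}  B2 = {1, 7}  B3 = {2, 7}  B4 = {1, 5}  B5 = {4, 7}  B6 = {3, 7}  B7 = {2, 8}  B8 = {6, 7}
Tree: B1–B2, B1–B3, B2–B4, B1–B5, B3–B6, B3–B7, B5–B8

The largest bag has 2 vertices, giving width 1; this decomposition certifies tw(G) ≤ 1. Any graph with an edge has treewidth ≥ 1, and G has the edge 7–0. Hence tw(G) = 1 exactly.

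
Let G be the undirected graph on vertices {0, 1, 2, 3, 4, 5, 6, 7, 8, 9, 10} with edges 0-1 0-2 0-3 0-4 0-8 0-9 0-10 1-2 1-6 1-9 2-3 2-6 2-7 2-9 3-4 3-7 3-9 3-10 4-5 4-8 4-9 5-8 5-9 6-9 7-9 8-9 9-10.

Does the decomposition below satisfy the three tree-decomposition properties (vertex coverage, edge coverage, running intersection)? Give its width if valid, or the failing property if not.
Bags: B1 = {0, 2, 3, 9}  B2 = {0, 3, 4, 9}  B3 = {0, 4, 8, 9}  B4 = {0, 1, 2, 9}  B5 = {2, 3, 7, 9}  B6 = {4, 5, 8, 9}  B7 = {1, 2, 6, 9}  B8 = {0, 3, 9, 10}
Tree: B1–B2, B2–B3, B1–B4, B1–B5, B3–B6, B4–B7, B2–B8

Yes; width 3.

Checking the three conditions: (i) the bags cover all of {0, 1, 2, 3, 4, 5, 6, 7, 8, 9, 10}; (ii) for each edge, some bag contains both endpoints; (iii) the bags containing any fixed vertex form a subtree. All hold, so the decomposition is valid with width 4 − 1 = 3.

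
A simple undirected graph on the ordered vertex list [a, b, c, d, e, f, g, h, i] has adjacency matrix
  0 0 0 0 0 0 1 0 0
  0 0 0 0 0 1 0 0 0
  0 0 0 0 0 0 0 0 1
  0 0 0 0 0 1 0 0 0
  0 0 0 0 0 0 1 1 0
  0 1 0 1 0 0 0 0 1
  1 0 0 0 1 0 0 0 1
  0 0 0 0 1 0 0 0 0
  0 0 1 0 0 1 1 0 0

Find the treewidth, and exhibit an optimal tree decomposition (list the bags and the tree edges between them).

Every bag has size at most 2, so the width is 2 − 1 = 1 and tw(G) ≤ 1. G has an edge, so its treewidth is at least 1. Therefore the treewidth is 1.

Treewidth 1.
One optimal decomposition is:
Bags: B1 = {e, g}  B2 = {g, i}  B3 = {c, i}  B4 = {f, i}  B5 = {e, h}  B6 = {b, f}  B7 = {a, g}  B8 = {d, f}
Tree: B1–B2, B2–B3, B2–B4, B1–B5, B4–B6, B1–B7, B4–B8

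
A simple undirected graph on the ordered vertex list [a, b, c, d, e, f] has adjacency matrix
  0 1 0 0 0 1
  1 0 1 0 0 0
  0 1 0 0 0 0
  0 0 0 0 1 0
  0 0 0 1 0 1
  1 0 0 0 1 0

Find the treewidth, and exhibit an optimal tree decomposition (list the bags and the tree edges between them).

The largest bag has 2 vertices, giving width 1; this decomposition certifies tw(G) ≤ 1. Since G has at least one edge (e.g. c–b), it is not an edgeless graph, so tw(G) ≥ 1. Hence tw(G) = 1 exactly.

Treewidth 1.
One optimal decomposition is:
Bags: B1 = {b, c}  B2 = {a, b}  B3 = {a, f}  B4 = {e, f}  B5 = {d, e}
Tree: B1–B2, B2–B3, B3–B4, B4–B5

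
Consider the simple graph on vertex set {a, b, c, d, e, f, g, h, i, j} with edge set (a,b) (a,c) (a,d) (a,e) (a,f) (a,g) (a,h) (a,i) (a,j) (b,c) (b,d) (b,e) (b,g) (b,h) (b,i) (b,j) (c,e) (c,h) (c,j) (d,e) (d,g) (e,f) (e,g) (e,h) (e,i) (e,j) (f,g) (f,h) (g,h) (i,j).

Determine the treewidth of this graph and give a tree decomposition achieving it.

Each bag holds 5 vertices, so the decomposition has width 4, which upper-bounds the treewidth. For the lower bound, the 5 vertices {a, e, f, g, h} are pairwise adjacent, and any tree decomposition puts a clique entirely inside one bag — forcing width ≥ 4. Therefore the treewidth is 4.

Treewidth 4.
Bags: B1 = {a, b, c, e, j}  B2 = {a, b, c, e, h}  B3 = {a, b, e, g, h}  B4 = {a, b, e, i, j}  B5 = {a, e, f, g, h}  B6 = {a, b, d, e, g}
Tree: B1–B2, B2–B3, B1–B4, B3–B5, B3–B6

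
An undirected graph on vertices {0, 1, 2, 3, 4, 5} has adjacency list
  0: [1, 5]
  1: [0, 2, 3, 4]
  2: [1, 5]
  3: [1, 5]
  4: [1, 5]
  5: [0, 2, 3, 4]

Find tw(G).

2

A width-2 tree decomposition is:
Bags: B1 = {0, 1, 5}  B2 = {1, 3, 5}  B3 = {1, 4, 5}  B4 = {1, 2, 5}
Tree: B1–B2, B2–B3, B3–B4
The largest bag has 3 vertices, giving width 2; this decomposition certifies tw(G) ≤ 2. For the lower bound, G contains the cycle 0–5–3–1–0, so G is not a forest; only forests have treewidth ≤ 1, hence tw(G) ≥ 2. The upper and lower bounds meet at 2, so that is the treewidth.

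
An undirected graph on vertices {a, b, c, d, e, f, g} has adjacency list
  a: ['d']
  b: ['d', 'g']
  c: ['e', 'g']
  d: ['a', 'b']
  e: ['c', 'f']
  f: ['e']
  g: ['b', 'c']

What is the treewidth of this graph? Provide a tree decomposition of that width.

Treewidth 1.
One optimal decomposition is:
Bags: B1 = {a, d}  B2 = {b, d}  B3 = {b, g}  B4 = {c, g}  B5 = {c, e}  B6 = {e, f}
Tree: B1–B2, B2–B3, B3–B4, B4–B5, B5–B6

Every bag has size at most 2, so the width is 2 − 1 = 1 and tw(G) ≤ 1. Any graph with an edge has treewidth ≥ 1, and G has the edge a–d. Therefore the treewidth is 1.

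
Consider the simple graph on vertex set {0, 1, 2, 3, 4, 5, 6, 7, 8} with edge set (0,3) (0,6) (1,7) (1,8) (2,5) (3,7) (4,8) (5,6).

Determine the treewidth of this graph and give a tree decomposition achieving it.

The largest bag has 2 vertices, giving width 1; this decomposition certifies tw(G) ≤ 1. Since G has at least one edge (e.g. 2–5), it is not an edgeless graph, so tw(G) ≥ 1. Therefore the treewidth is 1.

Treewidth 1.
One such decomposition:
Bags: B1 = {2, 5}  B2 = {5, 6}  B3 = {0, 6}  B4 = {0, 3}  B5 = {3, 7}  B6 = {1, 7}  B7 = {1, 8}  B8 = {4, 8}
Tree: B1–B2, B2–B3, B3–B4, B4–B5, B5–B6, B6–B7, B7–B8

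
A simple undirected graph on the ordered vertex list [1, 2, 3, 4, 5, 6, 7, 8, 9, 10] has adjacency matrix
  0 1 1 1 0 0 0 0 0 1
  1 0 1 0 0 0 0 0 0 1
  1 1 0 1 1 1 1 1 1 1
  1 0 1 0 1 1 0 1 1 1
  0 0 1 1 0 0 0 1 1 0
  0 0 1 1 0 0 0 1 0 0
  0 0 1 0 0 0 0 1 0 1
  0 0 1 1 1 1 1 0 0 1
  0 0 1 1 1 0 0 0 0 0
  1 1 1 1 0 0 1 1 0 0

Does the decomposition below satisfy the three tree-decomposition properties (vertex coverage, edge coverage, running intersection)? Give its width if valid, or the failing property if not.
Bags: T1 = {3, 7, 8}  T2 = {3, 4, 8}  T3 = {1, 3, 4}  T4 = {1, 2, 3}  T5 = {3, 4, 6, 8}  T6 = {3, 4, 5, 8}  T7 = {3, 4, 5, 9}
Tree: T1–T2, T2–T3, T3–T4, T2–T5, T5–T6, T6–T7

A tree decomposition must satisfy three properties: every vertex lies in some bag; for every edge, both endpoints lie together in some bag; and for every vertex, the bags containing it form a connected subtree. Here vertex 10 appears in no bag, so the decomposition is invalid.

No — vertex 10 appears in no bag.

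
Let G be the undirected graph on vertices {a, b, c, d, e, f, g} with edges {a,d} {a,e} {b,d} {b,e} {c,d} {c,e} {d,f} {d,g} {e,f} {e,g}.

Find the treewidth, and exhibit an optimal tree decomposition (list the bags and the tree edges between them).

Every bag has size at most 3, so the width is 3 − 1 = 2 and tw(G) ≤ 2. Since e–a–d–c–e is a cycle in G, G is not acyclic. Forests are exactly the graphs of treewidth ≤ 1, so tw(G) ≥ 2. The upper and lower bounds meet at 2, so that is the treewidth.

Treewidth 2.
One such decomposition:
Bags: B1 = {a, d, e}  B2 = {c, d, e}  B3 = {d, e, f}  B4 = {d, e, g}  B5 = {b, d, e}
Tree: B1–B2, B2–B3, B3–B4, B4–B5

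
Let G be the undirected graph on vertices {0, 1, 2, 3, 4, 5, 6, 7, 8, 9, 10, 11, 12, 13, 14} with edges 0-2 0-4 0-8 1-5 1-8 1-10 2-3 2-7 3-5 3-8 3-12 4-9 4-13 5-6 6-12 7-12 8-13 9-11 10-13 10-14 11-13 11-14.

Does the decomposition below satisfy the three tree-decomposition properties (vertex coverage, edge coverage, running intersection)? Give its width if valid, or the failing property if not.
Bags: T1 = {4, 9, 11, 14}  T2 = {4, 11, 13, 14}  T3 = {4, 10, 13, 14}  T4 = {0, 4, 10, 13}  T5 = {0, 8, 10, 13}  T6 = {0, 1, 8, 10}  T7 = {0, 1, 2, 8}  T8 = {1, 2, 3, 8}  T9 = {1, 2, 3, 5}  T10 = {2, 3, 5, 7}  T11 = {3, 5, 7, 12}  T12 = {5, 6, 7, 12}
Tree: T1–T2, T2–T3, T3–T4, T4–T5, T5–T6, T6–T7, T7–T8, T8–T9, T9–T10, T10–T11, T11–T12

Vertex coverage: the bags together contain {0, 1, 2, 3, 4, 5, 6, 7, 8, 9, 10, 11, 12, 13, 14}, the full vertex set. Edge coverage: each edge of G has both endpoints in at least one bag. Running intersection: for every vertex, the bags containing it form a connected subtree. All three properties hold, so this is a valid tree decomposition of width max|bag| − 1 = 3, and hence tw(G) ≤ 3.

Yes; width 3.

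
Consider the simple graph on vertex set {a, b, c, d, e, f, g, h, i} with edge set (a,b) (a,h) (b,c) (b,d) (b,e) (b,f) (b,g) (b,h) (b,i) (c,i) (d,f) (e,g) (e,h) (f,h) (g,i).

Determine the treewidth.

A width-2 tree decomposition is:
Bags: B1 = {b, g, i}  B2 = {b, e, g}  B3 = {b, e, h}  B4 = {b, c, i}  B5 = {b, f, h}  B6 = {a, b, h}  B7 = {b, d, f}
Tree: B1–B2, B2–B3, B1–B4, B3–B5, B3–B6, B5–B7
Each bag holds 3 vertices, so the decomposition has width 2, which upper-bounds the treewidth. On the other hand G contains the 3-clique {b, d, f}. A clique must lie in a single bag of any decomposition, so no decomposition can have width below 2. Therefore the treewidth is 2.

2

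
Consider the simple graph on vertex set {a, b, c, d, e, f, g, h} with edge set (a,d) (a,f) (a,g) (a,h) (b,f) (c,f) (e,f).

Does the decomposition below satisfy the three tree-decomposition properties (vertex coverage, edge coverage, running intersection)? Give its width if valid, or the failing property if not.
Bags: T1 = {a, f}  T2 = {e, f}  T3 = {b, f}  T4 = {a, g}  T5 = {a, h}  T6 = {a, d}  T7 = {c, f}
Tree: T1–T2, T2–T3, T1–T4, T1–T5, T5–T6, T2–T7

Every vertex of G appears in some bag (union = {a, b, c, d, e, f, g, h}); every edge is covered by a bag; and for each vertex v the set of bags containing v is connected in the bag tree. The decomposition is therefore valid. The largest bag has 2 vertices, so the width is 1.

Yes; width 1.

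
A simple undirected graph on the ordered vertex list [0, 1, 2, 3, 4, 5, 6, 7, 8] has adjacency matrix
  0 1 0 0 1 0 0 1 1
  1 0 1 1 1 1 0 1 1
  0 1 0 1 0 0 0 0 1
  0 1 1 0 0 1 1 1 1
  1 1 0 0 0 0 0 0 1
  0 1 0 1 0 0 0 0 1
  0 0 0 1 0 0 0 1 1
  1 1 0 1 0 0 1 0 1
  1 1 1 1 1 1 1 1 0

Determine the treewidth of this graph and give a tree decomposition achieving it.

Every bag has size at most 4, so the width is 4 − 1 = 3 and tw(G) ≤ 3. Conversely, {0, 1, 4, 8} is a clique of size 4, and the vertices of any clique must share a bag in every tree decomposition; so some bag has ≥ 4 vertices and tw(G) ≥ 3. Hence tw(G) = 3 exactly.

Treewidth 3.
One optimal decomposition is:
Bags: B1 = {1, 3, 7, 8}  B2 = {0, 1, 7, 8}  B3 = {1, 2, 3, 8}  B4 = {3, 6, 7, 8}  B5 = {0, 1, 4, 8}  B6 = {1, 3, 5, 8}
Tree: B1–B2, B1–B3, B1–B4, B2–B5, B3–B6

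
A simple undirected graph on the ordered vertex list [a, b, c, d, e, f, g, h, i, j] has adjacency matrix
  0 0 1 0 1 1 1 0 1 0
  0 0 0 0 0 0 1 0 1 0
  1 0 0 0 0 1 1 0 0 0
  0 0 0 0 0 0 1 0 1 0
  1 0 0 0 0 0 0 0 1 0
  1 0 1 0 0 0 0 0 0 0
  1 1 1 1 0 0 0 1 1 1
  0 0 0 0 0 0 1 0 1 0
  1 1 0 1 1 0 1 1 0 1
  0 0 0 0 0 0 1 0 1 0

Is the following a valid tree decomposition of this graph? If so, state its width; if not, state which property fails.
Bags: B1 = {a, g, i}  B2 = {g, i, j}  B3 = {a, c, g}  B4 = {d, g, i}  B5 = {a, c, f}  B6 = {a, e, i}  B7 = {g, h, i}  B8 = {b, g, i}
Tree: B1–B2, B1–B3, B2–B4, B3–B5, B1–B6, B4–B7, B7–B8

Checking the three conditions: (i) the bags cover all of {a, b, c, d, e, f, g, h, i, j}; (ii) for each edge, some bag contains both endpoints; (iii) the bags containing any fixed vertex form a subtree. All hold, so the decomposition is valid with width 3 − 1 = 2.

Yes; width 2.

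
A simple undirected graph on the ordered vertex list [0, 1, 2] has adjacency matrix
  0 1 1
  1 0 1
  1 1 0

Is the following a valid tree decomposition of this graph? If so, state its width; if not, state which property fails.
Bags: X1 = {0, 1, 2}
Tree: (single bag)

Yes; width 2.

Checking the three conditions: (i) the bags cover all of {0, 1, 2}; (ii) for each edge, some bag contains both endpoints; (iii) the bags containing any fixed vertex form a subtree. All hold, so the decomposition is valid with width 3 − 1 = 2.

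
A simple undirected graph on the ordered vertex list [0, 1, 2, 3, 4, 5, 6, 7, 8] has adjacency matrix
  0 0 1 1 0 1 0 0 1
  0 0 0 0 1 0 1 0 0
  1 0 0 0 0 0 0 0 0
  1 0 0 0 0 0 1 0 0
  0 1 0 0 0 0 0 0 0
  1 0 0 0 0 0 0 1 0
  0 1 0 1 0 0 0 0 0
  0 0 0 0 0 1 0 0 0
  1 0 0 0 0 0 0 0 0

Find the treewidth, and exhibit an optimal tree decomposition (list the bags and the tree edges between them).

Treewidth 1.
Bags: B1 = {0, 3}  B2 = {0, 8}  B3 = {3, 6}  B4 = {0, 5}  B5 = {0, 2}  B6 = {5, 7}  B7 = {1, 6}  B8 = {1, 4}
Tree: B1–B2, B1–B3, B1–B4, B2–B5, B4–B6, B3–B7, B7–B8

The largest bag has 2 vertices, giving width 1; this decomposition certifies tw(G) ≤ 1. G has an edge, so its treewidth is at least 1. The upper and lower bounds meet at 1, so that is the treewidth.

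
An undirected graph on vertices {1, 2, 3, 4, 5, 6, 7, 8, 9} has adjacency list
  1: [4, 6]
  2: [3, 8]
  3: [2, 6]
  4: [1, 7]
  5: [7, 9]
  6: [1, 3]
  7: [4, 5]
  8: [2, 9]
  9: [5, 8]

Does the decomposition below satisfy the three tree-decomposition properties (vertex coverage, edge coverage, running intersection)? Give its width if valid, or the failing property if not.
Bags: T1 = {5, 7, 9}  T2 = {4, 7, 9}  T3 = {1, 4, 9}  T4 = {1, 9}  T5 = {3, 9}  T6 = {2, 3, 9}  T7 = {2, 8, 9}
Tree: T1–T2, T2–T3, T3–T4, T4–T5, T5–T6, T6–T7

A tree decomposition must satisfy three properties: every vertex lies in some bag; for every edge, both endpoints lie together in some bag; and for every vertex, the bags containing it form a connected subtree. Here vertex 6 appears in no bag, so the decomposition is invalid.

No — vertex 6 appears in no bag.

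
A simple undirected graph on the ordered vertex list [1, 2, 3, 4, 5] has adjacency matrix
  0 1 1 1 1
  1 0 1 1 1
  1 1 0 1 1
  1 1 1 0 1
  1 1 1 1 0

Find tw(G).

4

A width-4 tree decomposition is:
Bags: B1 = {1, 2, 3, 4, 5}
Tree: (single bag)
With just one bag of size 5, the width is 5 − 1 = 4, so tw(G) ≤ 4. Conversely, {1, 2, 3, 4, 5} is a clique of size 5, and the vertices of any clique must share a bag in every tree decomposition; so some bag has ≥ 5 vertices and tw(G) ≥ 4. Hence tw(G) = 4 exactly.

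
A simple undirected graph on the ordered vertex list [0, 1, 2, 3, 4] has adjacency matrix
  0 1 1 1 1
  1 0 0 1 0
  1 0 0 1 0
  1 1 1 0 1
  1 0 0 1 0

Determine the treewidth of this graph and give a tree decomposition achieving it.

The largest bag has 3 vertices, giving width 2; this decomposition certifies tw(G) ≤ 2. For the lower bound, the 3 vertices {0, 1, 3} are pairwise adjacent, and any tree decomposition puts a clique entirely inside one bag — forcing width ≥ 2. The upper and lower bounds meet at 2, so that is the treewidth.

Treewidth 2.
One such decomposition:
Bags: B1 = {0, 1, 3}  B2 = {0, 3, 4}  B3 = {0, 2, 3}
Tree: B1–B2, B1–B3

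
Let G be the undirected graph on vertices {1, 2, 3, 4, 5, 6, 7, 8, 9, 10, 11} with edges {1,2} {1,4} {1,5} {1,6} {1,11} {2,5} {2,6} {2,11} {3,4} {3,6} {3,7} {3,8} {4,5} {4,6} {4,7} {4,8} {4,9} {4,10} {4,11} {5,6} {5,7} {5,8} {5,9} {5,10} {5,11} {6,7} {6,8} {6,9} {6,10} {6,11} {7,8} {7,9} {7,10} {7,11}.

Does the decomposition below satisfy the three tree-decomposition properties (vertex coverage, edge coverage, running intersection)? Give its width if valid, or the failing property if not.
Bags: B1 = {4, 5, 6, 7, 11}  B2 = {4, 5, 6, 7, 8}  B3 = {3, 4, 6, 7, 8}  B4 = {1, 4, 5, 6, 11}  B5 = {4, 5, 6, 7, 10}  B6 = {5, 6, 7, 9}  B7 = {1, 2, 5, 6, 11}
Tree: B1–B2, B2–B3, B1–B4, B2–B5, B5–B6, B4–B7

No — edge (4,9) lies in no bag.

A tree decomposition must satisfy three properties: every vertex lies in some bag; for every edge, both endpoints lie together in some bag; and for every vertex, the bags containing it form a connected subtree. Here edge (4,9) lies in no bag, so the decomposition is invalid.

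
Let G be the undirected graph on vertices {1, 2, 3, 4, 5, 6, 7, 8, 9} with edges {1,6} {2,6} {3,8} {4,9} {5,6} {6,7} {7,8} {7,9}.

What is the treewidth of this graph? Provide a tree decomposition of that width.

Treewidth 1.
One optimal decomposition is:
Bags: B1 = {6, 7}  B2 = {1, 6}  B3 = {2, 6}  B4 = {5, 6}  B5 = {7, 8}  B6 = {7, 9}  B7 = {4, 9}  B8 = {3, 8}
Tree: B1–B2, B1–B3, B3–B4, B1–B5, B1–B6, B6–B7, B5–B8

Each bag holds 2 vertices, so the decomposition has width 1, which upper-bounds the treewidth. G has an edge, so its treewidth is at least 1. Hence tw(G) = 1 exactly.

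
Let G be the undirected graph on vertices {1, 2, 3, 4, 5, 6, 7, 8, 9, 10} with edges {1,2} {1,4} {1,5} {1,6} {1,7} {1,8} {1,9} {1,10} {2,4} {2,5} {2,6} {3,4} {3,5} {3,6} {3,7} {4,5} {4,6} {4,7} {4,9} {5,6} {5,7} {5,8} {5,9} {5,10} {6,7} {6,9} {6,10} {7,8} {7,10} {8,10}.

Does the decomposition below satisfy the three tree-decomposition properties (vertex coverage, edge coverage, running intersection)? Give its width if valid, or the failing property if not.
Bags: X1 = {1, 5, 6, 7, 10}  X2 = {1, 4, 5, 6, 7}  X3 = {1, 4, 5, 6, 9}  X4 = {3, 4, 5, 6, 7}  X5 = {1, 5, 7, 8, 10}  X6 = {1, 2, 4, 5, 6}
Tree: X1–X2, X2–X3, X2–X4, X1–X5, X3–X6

Vertex coverage: the bags together contain {1, 2, 3, 4, 5, 6, 7, 8, 9, 10}, the full vertex set. Edge coverage: each edge of G has both endpoints in at least one bag. Running intersection: for every vertex, the bags containing it form a connected subtree. All three properties hold, so this is a valid tree decomposition of width max|bag| − 1 = 4, and hence tw(G) ≤ 4.

Yes; width 4.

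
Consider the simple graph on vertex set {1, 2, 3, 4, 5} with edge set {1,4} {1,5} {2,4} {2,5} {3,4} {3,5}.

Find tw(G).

A width-2 tree decomposition is:
Bags: B1 = {3, 4, 5}  B2 = {1, 4, 5}  B3 = {2, 4, 5}
Tree: B1–B2, B2–B3
Every bag has size at most 3, so the width is 3 − 1 = 2 and tw(G) ≤ 2. Since 3–5–1–4–3 is a cycle in G, G is not acyclic. Forests are exactly the graphs of treewidth ≤ 1, so tw(G) ≥ 2. Hence tw(G) = 2 exactly.

2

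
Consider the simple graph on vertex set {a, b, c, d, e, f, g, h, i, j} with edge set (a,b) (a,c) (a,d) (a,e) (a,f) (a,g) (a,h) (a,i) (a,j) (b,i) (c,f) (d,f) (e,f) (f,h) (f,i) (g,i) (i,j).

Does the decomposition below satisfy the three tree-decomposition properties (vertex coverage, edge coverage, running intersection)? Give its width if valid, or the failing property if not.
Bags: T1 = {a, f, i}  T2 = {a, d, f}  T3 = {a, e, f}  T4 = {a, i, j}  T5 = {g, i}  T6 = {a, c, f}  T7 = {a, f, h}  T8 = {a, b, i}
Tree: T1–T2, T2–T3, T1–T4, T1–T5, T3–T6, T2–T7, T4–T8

A tree decomposition must satisfy three properties: every vertex lies in some bag; for every edge, both endpoints lie together in some bag; and for every vertex, the bags containing it form a connected subtree. Here edge (a,g) lies in no bag, so the decomposition is invalid.

No — edge (a,g) lies in no bag.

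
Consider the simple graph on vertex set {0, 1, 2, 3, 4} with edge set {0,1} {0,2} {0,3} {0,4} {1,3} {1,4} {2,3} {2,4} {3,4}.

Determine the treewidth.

3

A width-3 tree decomposition is:
Bags: B1 = {0, 1, 3, 4}  B2 = {0, 2, 3, 4}
Tree: B1–B2
Each bag holds 4 vertices, so the decomposition has width 3, which upper-bounds the treewidth. On the other hand G contains the 4-clique {0, 1, 3, 4}. A clique must lie in a single bag of any decomposition, so no decomposition can have width below 3. The upper and lower bounds meet at 3, so that is the treewidth.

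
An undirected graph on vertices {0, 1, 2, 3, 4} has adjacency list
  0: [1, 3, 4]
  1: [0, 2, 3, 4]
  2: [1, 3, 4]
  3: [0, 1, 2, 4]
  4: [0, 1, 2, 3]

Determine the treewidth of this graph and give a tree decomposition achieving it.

Every bag has size at most 4, so the width is 4 − 1 = 3 and tw(G) ≤ 3. Conversely, {0, 1, 3, 4} is a clique of size 4, and the vertices of any clique must share a bag in every tree decomposition; so some bag has ≥ 4 vertices and tw(G) ≥ 3. Hence tw(G) = 3 exactly.

Treewidth 3.
Bags: B1 = {0, 1, 3, 4}  B2 = {1, 2, 3, 4}
Tree: B1–B2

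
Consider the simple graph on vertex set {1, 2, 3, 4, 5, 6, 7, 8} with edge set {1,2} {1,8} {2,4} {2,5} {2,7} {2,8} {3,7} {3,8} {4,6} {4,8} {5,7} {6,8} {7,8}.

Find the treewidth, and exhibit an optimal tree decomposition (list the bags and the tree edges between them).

Each bag holds 3 vertices, so the decomposition has width 2, which upper-bounds the treewidth. On the other hand G contains the 3-clique {1, 2, 8}. A clique must lie in a single bag of any decomposition, so no decomposition can have width below 2. Hence tw(G) = 2 exactly.

Treewidth 2.
One optimal decomposition is:
Bags: B1 = {2, 4, 8}  B2 = {2, 7, 8}  B3 = {4, 6, 8}  B4 = {3, 7, 8}  B5 = {2, 5, 7}  B6 = {1, 2, 8}
Tree: B1–B2, B1–B3, B2–B4, B2–B5, B1–B6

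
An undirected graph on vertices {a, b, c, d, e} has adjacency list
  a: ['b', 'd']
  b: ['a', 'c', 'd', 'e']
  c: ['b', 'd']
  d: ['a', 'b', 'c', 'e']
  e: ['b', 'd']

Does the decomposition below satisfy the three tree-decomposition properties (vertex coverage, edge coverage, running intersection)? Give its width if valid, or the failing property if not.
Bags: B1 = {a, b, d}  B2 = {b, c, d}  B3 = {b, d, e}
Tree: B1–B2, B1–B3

Checking the three conditions: (i) the bags cover all of {a, b, c, d, e}; (ii) for each edge, some bag contains both endpoints; (iii) the bags containing any fixed vertex form a subtree. All hold, so the decomposition is valid with width 3 − 1 = 2.

Yes; width 2.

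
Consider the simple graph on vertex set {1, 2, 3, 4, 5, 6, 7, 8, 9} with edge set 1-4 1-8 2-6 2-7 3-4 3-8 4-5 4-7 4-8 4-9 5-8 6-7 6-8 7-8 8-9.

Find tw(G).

A width-2 tree decomposition is:
Bags: B1 = {1, 4, 8}  B2 = {4, 7, 8}  B3 = {6, 7, 8}  B4 = {3, 4, 8}  B5 = {4, 8, 9}  B6 = {2, 6, 7}  B7 = {4, 5, 8}
Tree: B1–B2, B2–B3, B1–B4, B4–B5, B3–B6, B2–B7
Each bag holds 3 vertices, so the decomposition has width 2, which upper-bounds the treewidth. On the other hand G contains the 3-clique {1, 4, 8}. A clique must lie in a single bag of any decomposition, so no decomposition can have width below 2. Combining the bounds, tw(G) = 2.

2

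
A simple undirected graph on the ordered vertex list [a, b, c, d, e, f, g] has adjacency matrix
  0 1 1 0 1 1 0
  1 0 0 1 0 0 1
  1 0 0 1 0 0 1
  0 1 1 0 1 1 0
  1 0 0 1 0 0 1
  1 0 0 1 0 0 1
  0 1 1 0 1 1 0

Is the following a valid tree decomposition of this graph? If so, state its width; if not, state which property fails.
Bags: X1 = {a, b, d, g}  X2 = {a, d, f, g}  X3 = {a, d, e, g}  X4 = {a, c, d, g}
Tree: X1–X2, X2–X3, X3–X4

Every vertex of G appears in some bag (union = {a, b, c, d, e, f, g}); every edge is covered by a bag; and for each vertex v the set of bags containing v is connected in the bag tree. The decomposition is therefore valid. The largest bag has 4 vertices, so the width is 3.

Yes; width 3.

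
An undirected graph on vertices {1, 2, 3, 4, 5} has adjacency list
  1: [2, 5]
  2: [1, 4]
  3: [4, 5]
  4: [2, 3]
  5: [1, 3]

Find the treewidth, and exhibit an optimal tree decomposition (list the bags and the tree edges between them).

The largest bag has 3 vertices, giving width 2; this decomposition certifies tw(G) ≤ 2. For the lower bound, G contains the cycle 4–3–5–1–2–4, so G is not a forest; only forests have treewidth ≤ 1, hence tw(G) ≥ 2. Hence tw(G) = 2 exactly.

Treewidth 2.
One such decomposition:
Bags: B1 = {3, 4, 5}  B2 = {1, 4, 5}  B3 = {1, 2, 4}
Tree: B1–B2, B2–B3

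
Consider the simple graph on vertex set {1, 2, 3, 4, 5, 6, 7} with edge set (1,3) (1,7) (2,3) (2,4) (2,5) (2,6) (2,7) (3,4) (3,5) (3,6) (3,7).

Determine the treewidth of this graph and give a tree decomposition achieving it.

Each bag holds 3 vertices, so the decomposition has width 2, which upper-bounds the treewidth. On the other hand G contains the 3-clique {1, 3, 7}. A clique must lie in a single bag of any decomposition, so no decomposition can have width below 2. Combining the bounds, tw(G) = 2.

Treewidth 2.
One such decomposition:
Bags: B1 = {2, 3, 6}  B2 = {2, 3, 5}  B3 = {2, 3, 7}  B4 = {2, 3, 4}  B5 = {1, 3, 7}
Tree: B1–B2, B1–B3, B1–B4, B3–B5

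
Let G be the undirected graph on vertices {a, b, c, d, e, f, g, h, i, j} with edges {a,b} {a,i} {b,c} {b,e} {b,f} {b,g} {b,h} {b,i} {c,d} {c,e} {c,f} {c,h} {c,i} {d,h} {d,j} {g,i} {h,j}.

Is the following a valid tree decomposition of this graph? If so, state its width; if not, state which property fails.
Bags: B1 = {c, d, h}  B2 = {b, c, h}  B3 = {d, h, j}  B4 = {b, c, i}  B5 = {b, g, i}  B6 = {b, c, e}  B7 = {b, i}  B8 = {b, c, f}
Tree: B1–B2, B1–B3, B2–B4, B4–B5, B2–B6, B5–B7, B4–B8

No — vertex a appears in no bag.

A tree decomposition must satisfy three properties: every vertex lies in some bag; for every edge, both endpoints lie together in some bag; and for every vertex, the bags containing it form a connected subtree. Here vertex a appears in no bag, so the decomposition is invalid.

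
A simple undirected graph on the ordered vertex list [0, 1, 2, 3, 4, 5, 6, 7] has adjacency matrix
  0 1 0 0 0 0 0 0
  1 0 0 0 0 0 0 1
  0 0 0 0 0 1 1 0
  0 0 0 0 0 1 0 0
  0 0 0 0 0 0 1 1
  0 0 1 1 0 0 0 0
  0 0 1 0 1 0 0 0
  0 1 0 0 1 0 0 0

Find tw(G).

1

A width-1 tree decomposition is:
Bags: B1 = {0, 1}  B2 = {1, 7}  B3 = {4, 7}  B4 = {4, 6}  B5 = {2, 6}  B6 = {2, 5}  B7 = {3, 5}
Tree: B1–B2, B2–B3, B3–B4, B4–B5, B5–B6, B6–B7
Each bag holds 2 vertices, so the decomposition has width 1, which upper-bounds the treewidth. Since G has at least one edge (e.g. 0–1), it is not an edgeless graph, so tw(G) ≥ 1. Hence tw(G) = 1 exactly.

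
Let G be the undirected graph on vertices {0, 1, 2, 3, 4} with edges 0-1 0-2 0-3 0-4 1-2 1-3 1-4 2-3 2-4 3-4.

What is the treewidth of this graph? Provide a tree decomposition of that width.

A single bag containing all 5 vertices is trivially a valid decomposition of width 4. Conversely, {0, 1, 2, 3, 4} is a clique of size 5, and the vertices of any clique must share a bag in every tree decomposition; so some bag has ≥ 5 vertices and tw(G) ≥ 4. The upper and lower bounds meet at 4, so that is the treewidth.

Treewidth 4.
One such decomposition:
Bags: B1 = {0, 1, 2, 3, 4}
Tree: (single bag)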